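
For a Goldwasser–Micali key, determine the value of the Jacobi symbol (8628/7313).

1

(8628/7313)
  = (1315/7313)    [8628 ≡ 1315 mod 7313]
  = (7313/1315)    [QR: 7313 ≡ 1 mod 4, sign kept]
  = (738/1315)    [7313 ≡ 738 mod 1315]
  = -(369/1315)    [1315 ≡ 3 mod 8 ⇒ (2/1315) = -1]
  = -(1315/369)    [QR: 369 ≡ 1 mod 4, sign kept]
  = -(208/369)    [1315 ≡ 208 mod 369]
  = -(13/369)    [369 ≡ 1 mod 8 ⇒ (2/369)^4 = +1]
  = -(369/13)    [QR: 13 ≡ 1 mod 4, sign kept]
  = -(5/13)    [369 ≡ 5 mod 13]
  = -(13/5)    [QR: 5 ≡ 1 mod 4, sign kept]
  = -(3/5)    [13 ≡ 3 mod 5]
  = -(5/3)    [QR: 5 ≡ 1 mod 4, sign kept]
  = -(2/3)    [5 ≡ 2 mod 3]
  = (1/3)    [3 ≡ 3 mod 8 ⇒ (2/3) = -1]
  = 1    [(1/3) = 1]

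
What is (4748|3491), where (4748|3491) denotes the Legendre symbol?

(4748|3491)
  = (1257|3491)    [4748 ≡ 1257 mod 3491]
  = (3491|1257)    [QR: 1257 ≡ 1 mod 4, sign kept]
  = (977|1257)    [3491 ≡ 977 mod 1257]
  = (1257|977)    [QR: 977 ≡ 1 mod 4, sign kept]
  = (280|977)    [1257 ≡ 280 mod 977]
  = (35|977)    [977 ≡ 1 mod 8 ⇒ (2|977)^3 = +1]
  = (977|35)    [QR: 977 ≡ 1 mod 4, sign kept]
  = (32|35)    [977 ≡ 32 mod 35]
  = -(1|35)    [35 ≡ 3 mod 8 ⇒ (2|35)^5 = -1]
  = -1    [(1|35) = 1]

-1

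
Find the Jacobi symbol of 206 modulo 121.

Reduce the numerator: 206 ≡ 85 (mod 121), so (206/121) = (85/121).
85 ≡ 1 (mod 4), so quadratic reciprocity gives (85/121) = (121/85). Reduce: 121 ≡ 36 (mod 85). Now have (36/85).
Factor out 2: 36 = 2^2·9. Since 85 ≡ 5 (mod 8), (2/85) = -1, and (2/85)^2 = +1. Now have (9/85).
9 ≡ 1 (mod 4), so quadratic reciprocity gives (9/85) = (85/9). Reduce: 85 ≡ 4 (mod 9). Now have (4/9).
Factor out 2: 4 = 2^2. Since 9 ≡ 1 (mod 8), (2/9) = +1, and (2/9)^2 = +1. Now have (1/9).
(1/9) = 1. Collecting the sign factors: 1.

1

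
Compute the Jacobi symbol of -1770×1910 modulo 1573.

-1

By multiplicativity, (-1770·1910 / 1573) = (-1770 / 1573)·(1910 / 1573).
First factor (-1770 / 1573):
(-1770 / 1573)
  = (1770 / 1573)    [1573 ≡ 1 mod 4 ⇒ (-1 / 1573) = +1]
  = (197 / 1573)    [1770 ≡ 197 mod 1573]
  = (1573 / 197)    [QR: 197 ≡ 1 mod 4, sign kept]
  = (194 / 197)    [1573 ≡ 194 mod 197]
  = -(97 / 197)    [197 ≡ 5 mod 8 ⇒ (2 / 197) = -1]
  = -(197 / 97)    [QR: 97 ≡ 1 mod 4, sign kept]
  = -(3 / 97)    [197 ≡ 3 mod 97]
  = -(97 / 3)    [QR: 97 ≡ 1 mod 4, sign kept]
  = -(1 / 3)    [97 ≡ 1 mod 3]
  = -1    [(1 / 3) = 1]
Second factor (1910 / 1573):
(1910 / 1573)
  = (337 / 1573)    [1910 ≡ 337 mod 1573]
  = (1573 / 337)    [QR: 337 ≡ 1 mod 4, sign kept]
  = (225 / 337)    [1573 ≡ 225 mod 337]
  = (337 / 225)    [QR: 225 ≡ 1 mod 4, sign kept]
  = (112 / 225)    [337 ≡ 112 mod 225]
  = (7 / 225)    [225 ≡ 1 mod 8 ⇒ (2 / 225)^4 = +1]
  = (225 / 7)    [QR: 225 ≡ 1 mod 4, sign kept]
  = (1 / 7)    [225 ≡ 1 mod 7]
  = 1    [(1 / 7) = 1]
Product: (-1)·(1) = -1.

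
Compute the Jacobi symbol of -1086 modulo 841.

1

Reduce the numerator: -1086 ≡ 596 (mod 841), so (-1086/841) = (596/841).
Factor out 2: 596 = 2^2·149. Since 841 ≡ 1 (mod 8), (2/841) = +1, and (2/841)^2 = +1. Now have (149/841).
149 ≡ 1 (mod 4), so quadratic reciprocity gives (149/841) = (841/149). Reduce: 841 ≡ 96 (mod 149). Now have (96/149).
Factor out 2: 96 = 2^5·3. Since 149 ≡ 5 (mod 8), (2/149) = -1, and (2/149)^5 = -1. Now have -(3/149).
149 ≡ 1 (mod 4), so quadratic reciprocity gives (3/149) = (149/3). Reduce: 149 ≡ 2 (mod 3). Now have -(2/3).
Factor out 2: 2 = 2. Since 3 ≡ 3 (mod 8), (2/3) = -1. Now have (1/3).
(1/3) = 1. Collecting the sign factors: 1.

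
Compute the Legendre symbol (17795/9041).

1

(17795/9041)
  = (8754/9041)    [17795 ≡ 8754 mod 9041]
  = (4377/9041)    [9041 ≡ 1 mod 8 ⇒ (2/9041) = +1]
  = (9041/4377)    [QR: 4377 ≡ 1 mod 4, sign kept]
  = (287/4377)    [9041 ≡ 287 mod 4377]
  = (4377/287)    [QR: 4377 ≡ 1 mod 4, sign kept]
  = (72/287)    [4377 ≡ 72 mod 287]
  = (9/287)    [287 ≡ 7 mod 8 ⇒ (2/287)^3 = +1]
  = (287/9)    [QR: 9 ≡ 1 mod 4, sign kept]
  = (8/9)    [287 ≡ 8 mod 9]
  = (1/9)    [9 ≡ 1 mod 8 ⇒ (2/9)^3 = +1]
  = 1    [(1/9) = 1]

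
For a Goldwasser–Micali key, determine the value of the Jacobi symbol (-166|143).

-1

(-166|143)
  = (120|143)    [-166 ≡ 120 mod 143]
  = (15|143)    [143 ≡ 7 mod 8 ⇒ (2|143)^3 = +1]
  = -(143|15)    [QR: both ≡ 3 mod 4, sign flips]
  = -(8|15)    [143 ≡ 8 mod 15]
  = -(1|15)    [15 ≡ 7 mod 8 ⇒ (2|15)^3 = +1]
  = -1    [(1|15) = 1]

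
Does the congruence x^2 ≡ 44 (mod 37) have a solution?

(44|37)
  = (7|37)    [44 ≡ 7 mod 37]
  = (37|7)    [QR: 37 ≡ 1 mod 4, sign kept]
  = (2|7)    [37 ≡ 2 mod 7]
  = (1|7)    [7 ≡ 7 mod 8 ⇒ (2|7) = +1]
  = 1    [(1|7) = 1]
The Legendre symbol is 1, so x^2 ≡ 44 (mod 37) has solution.

yes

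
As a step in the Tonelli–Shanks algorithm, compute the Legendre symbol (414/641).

-1

Factor out 2: 414 = 2·207. Since 641 ≡ 1 (mod 8), (2/641) = +1. Now have (207/641).
641 ≡ 1 (mod 4), so quadratic reciprocity gives (207/641) = (641/207). Reduce: 641 ≡ 20 (mod 207). Now have (20/207).
Factor out 2: 20 = 2^2·5. Since 207 ≡ 7 (mod 8), (2/207) = +1, and (2/207)^2 = +1. Now have (5/207).
5 ≡ 1 (mod 4), so quadratic reciprocity gives (5/207) = (207/5). Reduce: 207 ≡ 2 (mod 5). Now have (2/5).
Factor out 2: 2 = 2. Since 5 ≡ 5 (mod 8), (2/5) = -1. Now have -(1/5).
(1/5) = 1. Collecting the sign factors: -1.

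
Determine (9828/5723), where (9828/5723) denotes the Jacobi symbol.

-1

(9828/5723)
  = (4105/5723)    [9828 ≡ 4105 mod 5723]
  = (5723/4105)    [QR: 4105 ≡ 1 mod 4, sign kept]
  = (1618/4105)    [5723 ≡ 1618 mod 4105]
  = (809/4105)    [4105 ≡ 1 mod 8 ⇒ (2/4105) = +1]
  = (4105/809)    [QR: 809 ≡ 1 mod 4, sign kept]
  = (60/809)    [4105 ≡ 60 mod 809]
  = (15/809)    [809 ≡ 1 mod 8 ⇒ (2/809)^2 = +1]
  = (809/15)    [QR: 809 ≡ 1 mod 4, sign kept]
  = (14/15)    [809 ≡ 14 mod 15]
  = (7/15)    [15 ≡ 7 mod 8 ⇒ (2/15) = +1]
  = -(15/7)    [QR: both ≡ 3 mod 4, sign flips]
  = -(1/7)    [15 ≡ 1 mod 7]
  = -1    [(1/7) = 1]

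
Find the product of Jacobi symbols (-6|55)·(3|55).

By multiplicativity, (-6·3|55) = (-6|55)·(3|55).
First factor (-6|55):
(-6|55)
  = (49|55)    [-6 ≡ 49 mod 55]
  = (55|49)    [QR: 49 ≡ 1 mod 4, sign kept]
  = (6|49)    [55 ≡ 6 mod 49]
  = (3|49)    [49 ≡ 1 mod 8 ⇒ (2|49) = +1]
  = (49|3)    [QR: 49 ≡ 1 mod 4, sign kept]
  = (1|3)    [49 ≡ 1 mod 3]
  = 1    [(1|3) = 1]
Second factor (3|55):
(3|55)
  = -(55|3)    [QR: both ≡ 3 mod 4, sign flips]
  = -(1|3)    [55 ≡ 1 mod 3]
  = -1    [(1|3) = 1]
Product: (1)·(-1) = -1.

-1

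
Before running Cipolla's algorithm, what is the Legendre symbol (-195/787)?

Pull out -1: (-195/787) = (-1/787)·(195/787). Since 787 ≡ 3 (mod 4), (-1/787) = -1. Now have -(195/787).
Both 195 ≡ 3 and 787 ≡ 3 (mod 4), so reciprocity gives (195/787) = -(787/195). Reduce: 787 ≡ 7 (mod 195). Now have (7/195).
Both 7 ≡ 3 and 195 ≡ 3 (mod 4), so reciprocity gives (7/195) = -(195/7). Reduce: 195 ≡ 6 (mod 7). Now have -(6/7).
Factor out 2: 6 = 2·3. Since 7 ≡ 7 (mod 8), (2/7) = +1. Now have -(3/7).
Both 3 ≡ 3 and 7 ≡ 3 (mod 4), so reciprocity gives (3/7) = -(7/3). Reduce: 7 ≡ 1 (mod 3). Now have (1/3).
(1/3) = 1. Collecting the sign factors: 1.

1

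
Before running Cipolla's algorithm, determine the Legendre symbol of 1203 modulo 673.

-1

Reduce the numerator: 1203 ≡ 530 (mod 673), so (1203/673) = (530/673).
Factor out 2: 530 = 2·265. Since 673 ≡ 1 (mod 8), (2/673) = +1. Now have (265/673).
265 ≡ 1 (mod 4), so quadratic reciprocity gives (265/673) = (673/265). Reduce: 673 ≡ 143 (mod 265). Now have (143/265).
265 ≡ 1 (mod 4), so quadratic reciprocity gives (143/265) = (265/143). Reduce: 265 ≡ 122 (mod 143). Now have (122/143).
Factor out 2: 122 = 2·61. Since 143 ≡ 7 (mod 8), (2/143) = +1. Now have (61/143).
61 ≡ 1 (mod 4), so quadratic reciprocity gives (61/143) = (143/61). Reduce: 143 ≡ 21 (mod 61). Now have (21/61).
21 ≡ 1 (mod 4), so quadratic reciprocity gives (21/61) = (61/21). Reduce: 61 ≡ 19 (mod 21). Now have (19/21).
21 ≡ 1 (mod 4), so quadratic reciprocity gives (19/21) = (21/19). Reduce: 21 ≡ 2 (mod 19). Now have (2/19).
Factor out 2: 2 = 2. Since 19 ≡ 3 (mod 8), (2/19) = -1. Now have -(1/19).
(1/19) = 1. Collecting the sign factors: -1.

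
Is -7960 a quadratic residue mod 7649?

no

Reduce the numerator: -7960 ≡ 7338 (mod 7649), so (-7960|7649) = (7338|7649).
Factor out 2: 7338 = 2·3669. Since 7649 ≡ 1 (mod 8), (2|7649) = +1. Now have (3669|7649).
3669 ≡ 1 (mod 4), so quadratic reciprocity gives (3669|7649) = (7649|3669). Reduce: 7649 ≡ 311 (mod 3669). Now have (311|3669).
3669 ≡ 1 (mod 4), so quadratic reciprocity gives (311|3669) = (3669|311). Reduce: 3669 ≡ 248 (mod 311). Now have (248|311).
Factor out 2: 248 = 2^3·31. Since 311 ≡ 7 (mod 8), (2|311) = +1, and (2|311)^3 = +1. Now have (31|311).
Both 31 ≡ 3 and 311 ≡ 3 (mod 4), so reciprocity gives (31|311) = -(311|31). Reduce: 311 ≡ 1 (mod 31). Now have -(1|31).
(1|31) = 1. Collecting the sign factors: -1.
The Legendre symbol is -1, so x^2 ≡ -7960 (mod 7649) has no solution.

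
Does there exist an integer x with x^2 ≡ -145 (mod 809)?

no

Pull out -1: (-145|809) = (-1|809)·(145|809). Since 809 ≡ 1 (mod 4), (-1|809) = +1. Now have (145|809).
145 ≡ 1 (mod 4), so quadratic reciprocity gives (145|809) = (809|145). Reduce: 809 ≡ 84 (mod 145). Now have (84|145).
Factor out 2: 84 = 2^2·21. Since 145 ≡ 1 (mod 8), (2|145) = +1, and (2|145)^2 = +1. Now have (21|145).
21 ≡ 1 (mod 4), so quadratic reciprocity gives (21|145) = (145|21). Reduce: 145 ≡ 19 (mod 21). Now have (19|21).
21 ≡ 1 (mod 4), so quadratic reciprocity gives (19|21) = (21|19). Reduce: 21 ≡ 2 (mod 19). Now have (2|19).
Factor out 2: 2 = 2. Since 19 ≡ 3 (mod 8), (2|19) = -1. Now have -(1|19).
(1|19) = 1. Collecting the sign factors: -1.
(-145|809) = -1, and 809 is prime, so -145 is not a quadratic residue mod 809.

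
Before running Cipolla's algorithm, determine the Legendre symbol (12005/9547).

Reduce the numerator: 12005 ≡ 2458 (mod 9547), so (12005/9547) = (2458/9547).
Factor out 2: 2458 = 2·1229. Since 9547 ≡ 3 (mod 8), (2/9547) = -1. Now have -(1229/9547).
1229 ≡ 1 (mod 4), so quadratic reciprocity gives (1229/9547) = (9547/1229). Reduce: 9547 ≡ 944 (mod 1229). Now have -(944/1229).
Factor out 2: 944 = 2^4·59. Since 1229 ≡ 5 (mod 8), (2/1229) = -1, and (2/1229)^4 = +1. Now have -(59/1229).
1229 ≡ 1 (mod 4), so quadratic reciprocity gives (59/1229) = (1229/59). Reduce: 1229 ≡ 49 (mod 59). Now have -(49/59).
49 ≡ 1 (mod 4), so quadratic reciprocity gives (49/59) = (59/49). Reduce: 59 ≡ 10 (mod 49). Now have -(10/49).
Factor out 2: 10 = 2·5. Since 49 ≡ 1 (mod 8), (2/49) = +1. Now have -(5/49).
5 ≡ 1 (mod 4), so quadratic reciprocity gives (5/49) = (49/5). Reduce: 49 ≡ 4 (mod 5). Now have -(4/5).
Factor out 2: 4 = 2^2. Since 5 ≡ 5 (mod 8), (2/5) = -1, and (2/5)^2 = +1. Now have -(1/5).
(1/5) = 1. Collecting the sign factors: -1.

-1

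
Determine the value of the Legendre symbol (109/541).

(109/541)
  = (541/109)    [QR: 109 ≡ 1 mod 4, sign kept]
  = (105/109)    [541 ≡ 105 mod 109]
  = (109/105)    [QR: 105 ≡ 1 mod 4, sign kept]
  = (4/105)    [109 ≡ 4 mod 105]
  = (1/105)    [105 ≡ 1 mod 8 ⇒ (2/105)^2 = +1]
  = 1    [(1/105) = 1]

1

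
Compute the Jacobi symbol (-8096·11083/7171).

By multiplicativity, (-8096·11083/7171) = (-8096/7171)·(11083/7171).
First factor (-8096/7171):
Reduce the numerator: -8096 ≡ 6246 (mod 7171), so (-8096/7171) = (6246/7171).
Factor out 2: 6246 = 2·3123. Since 7171 ≡ 3 (mod 8), (2/7171) = -1. Now have -(3123/7171).
Both 3123 ≡ 3 and 7171 ≡ 3 (mod 4), so reciprocity gives (3123/7171) = -(7171/3123). Reduce: 7171 ≡ 925 (mod 3123). Now have (925/3123).
925 ≡ 1 (mod 4), so quadratic reciprocity gives (925/3123) = (3123/925). Reduce: 3123 ≡ 348 (mod 925). Now have (348/925).
Factor out 2: 348 = 2^2·87. Since 925 ≡ 5 (mod 8), (2/925) = -1, and (2/925)^2 = +1. Now have (87/925).
925 ≡ 1 (mod 4), so quadratic reciprocity gives (87/925) = (925/87). Reduce: 925 ≡ 55 (mod 87). Now have (55/87).
Both 55 ≡ 3 and 87 ≡ 3 (mod 4), so reciprocity gives (55/87) = -(87/55). Reduce: 87 ≡ 32 (mod 55). Now have -(32/55).
Factor out 2: 32 = 2^5. Since 55 ≡ 7 (mod 8), (2/55) = +1, and (2/55)^5 = +1. Now have -(1/55).
(1/55) = 1. Collecting the sign factors: -1.
Second factor (11083/7171):
Reduce the numerator: 11083 ≡ 3912 (mod 7171), so (11083/7171) = (3912/7171).
Factor out 2: 3912 = 2^3·489. Since 7171 ≡ 3 (mod 8), (2/7171) = -1, and (2/7171)^3 = -1. Now have -(489/7171).
489 ≡ 1 (mod 4), so quadratic reciprocity gives (489/7171) = (7171/489). Reduce: 7171 ≡ 325 (mod 489). Now have -(325/489).
325 ≡ 1 (mod 4), so quadratic reciprocity gives (325/489) = (489/325). Reduce: 489 ≡ 164 (mod 325). Now have -(164/325).
Factor out 2: 164 = 2^2·41. Since 325 ≡ 5 (mod 8), (2/325) = -1, and (2/325)^2 = +1. Now have -(41/325).
41 ≡ 1 (mod 4), so quadratic reciprocity gives (41/325) = (325/41). Reduce: 325 ≡ 38 (mod 41). Now have -(38/41).
Factor out 2: 38 = 2·19. Since 41 ≡ 1 (mod 8), (2/41) = +1. Now have -(19/41).
41 ≡ 1 (mod 4), so quadratic reciprocity gives (19/41) = (41/19). Reduce: 41 ≡ 3 (mod 19). Now have -(3/19).
Both 3 ≡ 3 and 19 ≡ 3 (mod 4), so reciprocity gives (3/19) = -(19/3). Reduce: 19 ≡ 1 (mod 3). Now have (1/3).
(1/3) = 1. Collecting the sign factors: 1.
Product: (-1)·(1) = -1.

-1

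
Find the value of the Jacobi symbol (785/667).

-1

(785/667)
  = (118/667)    [785 ≡ 118 mod 667]
  = -(59/667)    [667 ≡ 3 mod 8 ⇒ (2/667) = -1]
  = (667/59)    [QR: both ≡ 3 mod 4, sign flips]
  = (18/59)    [667 ≡ 18 mod 59]
  = -(9/59)    [59 ≡ 3 mod 8 ⇒ (2/59) = -1]
  = -(59/9)    [QR: 9 ≡ 1 mod 4, sign kept]
  = -(5/9)    [59 ≡ 5 mod 9]
  = -(9/5)    [QR: 5 ≡ 1 mod 4, sign kept]
  = -(4/5)    [9 ≡ 4 mod 5]
  = -(1/5)    [5 ≡ 5 mod 8 ⇒ (2/5)^2 = +1]
  = -1    [(1/5) = 1]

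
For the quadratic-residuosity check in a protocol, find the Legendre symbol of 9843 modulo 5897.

-1

Reduce the numerator: 9843 ≡ 3946 (mod 5897), so (9843|5897) = (3946|5897).
Factor out 2: 3946 = 2·1973. Since 5897 ≡ 1 (mod 8), (2|5897) = +1. Now have (1973|5897).
1973 ≡ 1 (mod 4), so quadratic reciprocity gives (1973|5897) = (5897|1973). Reduce: 5897 ≡ 1951 (mod 1973). Now have (1951|1973).
1973 ≡ 1 (mod 4), so quadratic reciprocity gives (1951|1973) = (1973|1951). Reduce: 1973 ≡ 22 (mod 1951). Now have (22|1951).
Factor out 2: 22 = 2·11. Since 1951 ≡ 7 (mod 8), (2|1951) = +1. Now have (11|1951).
Both 11 ≡ 3 and 1951 ≡ 3 (mod 4), so reciprocity gives (11|1951) = -(1951|11). Reduce: 1951 ≡ 4 (mod 11). Now have -(4|11).
Factor out 2: 4 = 2^2. Since 11 ≡ 3 (mod 8), (2|11) = -1, and (2|11)^2 = +1. Now have -(1|11).
(1|11) = 1. Collecting the sign factors: -1.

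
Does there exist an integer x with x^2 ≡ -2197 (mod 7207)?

Reduce the numerator: -2197 ≡ 5010 (mod 7207), so (-2197/7207) = (5010/7207).
Factor out 2: 5010 = 2·2505. Since 7207 ≡ 7 (mod 8), (2/7207) = +1. Now have (2505/7207).
2505 ≡ 1 (mod 4), so quadratic reciprocity gives (2505/7207) = (7207/2505). Reduce: 7207 ≡ 2197 (mod 2505). Now have (2197/2505).
2197 ≡ 1 (mod 4), so quadratic reciprocity gives (2197/2505) = (2505/2197). Reduce: 2505 ≡ 308 (mod 2197). Now have (308/2197).
Factor out 2: 308 = 2^2·77. Since 2197 ≡ 5 (mod 8), (2/2197) = -1, and (2/2197)^2 = +1. Now have (77/2197).
77 ≡ 1 (mod 4), so quadratic reciprocity gives (77/2197) = (2197/77). Reduce: 2197 ≡ 41 (mod 77). Now have (41/77).
41 ≡ 1 (mod 4), so quadratic reciprocity gives (41/77) = (77/41). Reduce: 77 ≡ 36 (mod 41). Now have (36/41).
Factor out 2: 36 = 2^2·9. Since 41 ≡ 1 (mod 8), (2/41) = +1, and (2/41)^2 = +1. Now have (9/41).
9 ≡ 1 (mod 4), so quadratic reciprocity gives (9/41) = (41/9). Reduce: 41 ≡ 5 (mod 9). Now have (5/9).
5 ≡ 1 (mod 4), so quadratic reciprocity gives (5/9) = (9/5). Reduce: 9 ≡ 4 (mod 5). Now have (4/5).
Factor out 2: 4 = 2^2. Since 5 ≡ 5 (mod 8), (2/5) = -1, and (2/5)^2 = +1. Now have (1/5).
(1/5) = 1. Collecting the sign factors: 1.
(-2197/7207) = 1, and 7207 is prime, so -2197 is a quadratic residue mod 7207.

yes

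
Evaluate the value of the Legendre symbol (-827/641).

Pull out -1: (-827/641) = (-1/641)·(827/641). Since 641 ≡ 1 (mod 4), (-1/641) = +1. Now have (827/641).
Reduce the numerator: 827 ≡ 186 (mod 641), so (827/641) = (186/641).
Factor out 2: 186 = 2·93. Since 641 ≡ 1 (mod 8), (2/641) = +1. Now have (93/641).
93 ≡ 1 (mod 4), so quadratic reciprocity gives (93/641) = (641/93). Reduce: 641 ≡ 83 (mod 93). Now have (83/93).
93 ≡ 1 (mod 4), so quadratic reciprocity gives (83/93) = (93/83). Reduce: 93 ≡ 10 (mod 83). Now have (10/83).
Factor out 2: 10 = 2·5. Since 83 ≡ 3 (mod 8), (2/83) = -1. Now have -(5/83).
5 ≡ 1 (mod 4), so quadratic reciprocity gives (5/83) = (83/5). Reduce: 83 ≡ 3 (mod 5). Now have -(3/5).
5 ≡ 1 (mod 4), so quadratic reciprocity gives (3/5) = (5/3). Reduce: 5 ≡ 2 (mod 3). Now have -(2/3).
Factor out 2: 2 = 2. Since 3 ≡ 3 (mod 8), (2/3) = -1. Now have (1/3).
(1/3) = 1. Collecting the sign factors: 1.

1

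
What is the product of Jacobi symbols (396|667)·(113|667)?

1

By multiplicativity, (396·113|667) = (396|667)·(113|667).
First factor (396|667):
(396|667)
  = (99|667)    [667 ≡ 3 mod 8 ⇒ (2|667)^2 = +1]
  = -(667|99)    [QR: both ≡ 3 mod 4, sign flips]
  = -(73|99)    [667 ≡ 73 mod 99]
  = -(99|73)    [QR: 73 ≡ 1 mod 4, sign kept]
  = -(26|73)    [99 ≡ 26 mod 73]
  = -(13|73)    [73 ≡ 1 mod 8 ⇒ (2|73) = +1]
  = -(73|13)    [QR: 13 ≡ 1 mod 4, sign kept]
  = -(8|13)    [73 ≡ 8 mod 13]
  = (1|13)    [13 ≡ 5 mod 8 ⇒ (2|13)^3 = -1]
  = 1    [(1|13) = 1]
Second factor (113|667):
(113|667)
  = (667|113)    [QR: 113 ≡ 1 mod 4, sign kept]
  = (102|113)    [667 ≡ 102 mod 113]
  = (51|113)    [113 ≡ 1 mod 8 ⇒ (2|113) = +1]
  = (113|51)    [QR: 113 ≡ 1 mod 4, sign kept]
  = (11|51)    [113 ≡ 11 mod 51]
  = -(51|11)    [QR: both ≡ 3 mod 4, sign flips]
  = -(7|11)    [51 ≡ 7 mod 11]
  = (11|7)    [QR: both ≡ 3 mod 4, sign flips]
  = (4|7)    [11 ≡ 4 mod 7]
  = (1|7)    [7 ≡ 7 mod 8 ⇒ (2|7)^2 = +1]
  = 1    [(1|7) = 1]
Product: (1)·(1) = 1.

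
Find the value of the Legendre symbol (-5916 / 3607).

1

(-5916 / 3607)
  = -(5916 / 3607)    [3607 ≡ 3 mod 4 ⇒ (-1 / 3607) = -1]
  = -(2309 / 3607)    [5916 ≡ 2309 mod 3607]
  = -(3607 / 2309)    [QR: 2309 ≡ 1 mod 4, sign kept]
  = -(1298 / 2309)    [3607 ≡ 1298 mod 2309]
  = (649 / 2309)    [2309 ≡ 5 mod 8 ⇒ (2 / 2309) = -1]
  = (2309 / 649)    [QR: 649 ≡ 1 mod 4, sign kept]
  = (362 / 649)    [2309 ≡ 362 mod 649]
  = (181 / 649)    [649 ≡ 1 mod 8 ⇒ (2 / 649) = +1]
  = (649 / 181)    [QR: 181 ≡ 1 mod 4, sign kept]
  = (106 / 181)    [649 ≡ 106 mod 181]
  = -(53 / 181)    [181 ≡ 5 mod 8 ⇒ (2 / 181) = -1]
  = -(181 / 53)    [QR: 53 ≡ 1 mod 4, sign kept]
  = -(22 / 53)    [181 ≡ 22 mod 53]
  = (11 / 53)    [53 ≡ 5 mod 8 ⇒ (2 / 53) = -1]
  = (53 / 11)    [QR: 53 ≡ 1 mod 4, sign kept]
  = (9 / 11)    [53 ≡ 9 mod 11]
  = (11 / 9)    [QR: 9 ≡ 1 mod 4, sign kept]
  = (2 / 9)    [11 ≡ 2 mod 9]
  = (1 / 9)    [9 ≡ 1 mod 8 ⇒ (2 / 9) = +1]
  = 1    [(1 / 9) = 1]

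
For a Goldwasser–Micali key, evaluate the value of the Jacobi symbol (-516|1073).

-1

(-516|1073)
  = (557|1073)    [-516 ≡ 557 mod 1073]
  = (1073|557)    [QR: 557 ≡ 1 mod 4, sign kept]
  = (516|557)    [1073 ≡ 516 mod 557]
  = (129|557)    [557 ≡ 5 mod 8 ⇒ (2|557)^2 = +1]
  = (557|129)    [QR: 129 ≡ 1 mod 4, sign kept]
  = (41|129)    [557 ≡ 41 mod 129]
  = (129|41)    [QR: 41 ≡ 1 mod 4, sign kept]
  = (6|41)    [129 ≡ 6 mod 41]
  = (3|41)    [41 ≡ 1 mod 8 ⇒ (2|41) = +1]
  = (41|3)    [QR: 41 ≡ 1 mod 4, sign kept]
  = (2|3)    [41 ≡ 2 mod 3]
  = -(1|3)    [3 ≡ 3 mod 8 ⇒ (2|3) = -1]
  = -1    [(1|3) = 1]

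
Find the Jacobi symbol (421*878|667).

-1

By multiplicativity, (421·878|667) = (421|667)·(878|667).
First factor (421|667):
421 ≡ 1 (mod 4), so quadratic reciprocity gives (421|667) = (667|421). Reduce: 667 ≡ 246 (mod 421). Now have (246|421).
Factor out 2: 246 = 2·123. Since 421 ≡ 5 (mod 8), (2|421) = -1. Now have -(123|421).
421 ≡ 1 (mod 4), so quadratic reciprocity gives (123|421) = (421|123). Reduce: 421 ≡ 52 (mod 123). Now have -(52|123).
Factor out 2: 52 = 2^2·13. Since 123 ≡ 3 (mod 8), (2|123) = -1, and (2|123)^2 = +1. Now have -(13|123).
13 ≡ 1 (mod 4), so quadratic reciprocity gives (13|123) = (123|13). Reduce: 123 ≡ 6 (mod 13). Now have -(6|13).
Factor out 2: 6 = 2·3. Since 13 ≡ 5 (mod 8), (2|13) = -1. Now have (3|13).
13 ≡ 1 (mod 4), so quadratic reciprocity gives (3|13) = (13|3). Reduce: 13 ≡ 1 (mod 3). Now have (1|3).
(1|3) = 1. Collecting the sign factors: 1.
Second factor (878|667):
Reduce the numerator: 878 ≡ 211 (mod 667), so (878|667) = (211|667).
Both 211 ≡ 3 and 667 ≡ 3 (mod 4), so reciprocity gives (211|667) = -(667|211). Reduce: 667 ≡ 34 (mod 211). Now have -(34|211).
Factor out 2: 34 = 2·17. Since 211 ≡ 3 (mod 8), (2|211) = -1. Now have (17|211).
17 ≡ 1 (mod 4), so quadratic reciprocity gives (17|211) = (211|17). Reduce: 211 ≡ 7 (mod 17). Now have (7|17).
17 ≡ 1 (mod 4), so quadratic reciprocity gives (7|17) = (17|7). Reduce: 17 ≡ 3 (mod 7). Now have (3|7).
Both 3 ≡ 3 and 7 ≡ 3 (mod 4), so reciprocity gives (3|7) = -(7|3). Reduce: 7 ≡ 1 (mod 3). Now have -(1|3).
(1|3) = 1. Collecting the sign factors: -1.
Product: (1)·(-1) = -1.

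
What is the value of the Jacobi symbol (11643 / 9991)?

1

(11643 / 9991)
  = (1652 / 9991)    [11643 ≡ 1652 mod 9991]
  = (413 / 9991)    [9991 ≡ 7 mod 8 ⇒ (2 / 9991)^2 = +1]
  = (9991 / 413)    [QR: 413 ≡ 1 mod 4, sign kept]
  = (79 / 413)    [9991 ≡ 79 mod 413]
  = (413 / 79)    [QR: 413 ≡ 1 mod 4, sign kept]
  = (18 / 79)    [413 ≡ 18 mod 79]
  = (9 / 79)    [79 ≡ 7 mod 8 ⇒ (2 / 79) = +1]
  = (79 / 9)    [QR: 9 ≡ 1 mod 4, sign kept]
  = (7 / 9)    [79 ≡ 7 mod 9]
  = (9 / 7)    [QR: 9 ≡ 1 mod 4, sign kept]
  = (2 / 7)    [9 ≡ 2 mod 7]
  = (1 / 7)    [7 ≡ 7 mod 8 ⇒ (2 / 7) = +1]
  = 1    [(1 / 7) = 1]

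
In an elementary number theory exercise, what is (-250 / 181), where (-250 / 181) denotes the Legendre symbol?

(-250 / 181)
  = (250 / 181)    [181 ≡ 1 mod 4 ⇒ (-1 / 181) = +1]
  = (69 / 181)    [250 ≡ 69 mod 181]
  = (181 / 69)    [QR: 69 ≡ 1 mod 4, sign kept]
  = (43 / 69)    [181 ≡ 43 mod 69]
  = (69 / 43)    [QR: 69 ≡ 1 mod 4, sign kept]
  = (26 / 43)    [69 ≡ 26 mod 43]
  = -(13 / 43)    [43 ≡ 3 mod 8 ⇒ (2 / 43) = -1]
  = -(43 / 13)    [QR: 13 ≡ 1 mod 4, sign kept]
  = -(4 / 13)    [43 ≡ 4 mod 13]
  = -(1 / 13)    [13 ≡ 5 mod 8 ⇒ (2 / 13)^2 = +1]
  = -1    [(1 / 13) = 1]

-1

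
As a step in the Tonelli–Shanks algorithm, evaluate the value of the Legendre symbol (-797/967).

-1

Reduce the numerator: -797 ≡ 170 (mod 967), so (-797/967) = (170/967).
Factor out 2: 170 = 2·85. Since 967 ≡ 7 (mod 8), (2/967) = +1. Now have (85/967).
85 ≡ 1 (mod 4), so quadratic reciprocity gives (85/967) = (967/85). Reduce: 967 ≡ 32 (mod 85). Now have (32/85).
Factor out 2: 32 = 2^5. Since 85 ≡ 5 (mod 8), (2/85) = -1, and (2/85)^5 = -1. Now have -(1/85).
(1/85) = 1. Collecting the sign factors: -1.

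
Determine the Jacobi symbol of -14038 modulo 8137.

1

Reduce the numerator: -14038 ≡ 2236 (mod 8137), so (-14038 / 8137) = (2236 / 8137).
Factor out 2: 2236 = 2^2·559. Since 8137 ≡ 1 (mod 8), (2 / 8137) = +1, and (2 / 8137)^2 = +1. Now have (559 / 8137).
8137 ≡ 1 (mod 4), so quadratic reciprocity gives (559 / 8137) = (8137 / 559). Reduce: 8137 ≡ 311 (mod 559). Now have (311 / 559).
Both 311 ≡ 3 and 559 ≡ 3 (mod 4), so reciprocity gives (311 / 559) = -(559 / 311). Reduce: 559 ≡ 248 (mod 311). Now have -(248 / 311).
Factor out 2: 248 = 2^3·31. Since 311 ≡ 7 (mod 8), (2 / 311) = +1, and (2 / 311)^3 = +1. Now have -(31 / 311).
Both 31 ≡ 3 and 311 ≡ 3 (mod 4), so reciprocity gives (31 / 311) = -(311 / 31). Reduce: 311 ≡ 1 (mod 31). Now have (1 / 31).
(1 / 31) = 1. Collecting the sign factors: 1.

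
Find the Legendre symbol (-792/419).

-1

(-792/419)
  = (46/419)    [-792 ≡ 46 mod 419]
  = -(23/419)    [419 ≡ 3 mod 8 ⇒ (2/419) = -1]
  = (419/23)    [QR: both ≡ 3 mod 4, sign flips]
  = (5/23)    [419 ≡ 5 mod 23]
  = (23/5)    [QR: 5 ≡ 1 mod 4, sign kept]
  = (3/5)    [23 ≡ 3 mod 5]
  = (5/3)    [QR: 5 ≡ 1 mod 4, sign kept]
  = (2/3)    [5 ≡ 2 mod 3]
  = -(1/3)    [3 ≡ 3 mod 8 ⇒ (2/3) = -1]
  = -1    [(1/3) = 1]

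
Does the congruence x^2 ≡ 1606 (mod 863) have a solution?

(1606|863)
  = (743|863)    [1606 ≡ 743 mod 863]
  = -(863|743)    [QR: both ≡ 3 mod 4, sign flips]
  = -(120|743)    [863 ≡ 120 mod 743]
  = -(15|743)    [743 ≡ 7 mod 8 ⇒ (2|743)^3 = +1]
  = (743|15)    [QR: both ≡ 3 mod 4, sign flips]
  = (8|15)    [743 ≡ 8 mod 15]
  = (1|15)    [15 ≡ 7 mod 8 ⇒ (2|15)^3 = +1]
  = 1    [(1|15) = 1]
(1606|863) = 1, and 863 is prime, so 1606 is a quadratic residue mod 863.

yes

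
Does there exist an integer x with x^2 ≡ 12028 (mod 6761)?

yes

Reduce the numerator: 12028 ≡ 5267 (mod 6761), so (12028|6761) = (5267|6761).
6761 ≡ 1 (mod 4), so quadratic reciprocity gives (5267|6761) = (6761|5267). Reduce: 6761 ≡ 1494 (mod 5267). Now have (1494|5267).
Factor out 2: 1494 = 2·747. Since 5267 ≡ 3 (mod 8), (2|5267) = -1. Now have -(747|5267).
Both 747 ≡ 3 and 5267 ≡ 3 (mod 4), so reciprocity gives (747|5267) = -(5267|747). Reduce: 5267 ≡ 38 (mod 747). Now have (38|747).
Factor out 2: 38 = 2·19. Since 747 ≡ 3 (mod 8), (2|747) = -1. Now have -(19|747).
Both 19 ≡ 3 and 747 ≡ 3 (mod 4), so reciprocity gives (19|747) = -(747|19). Reduce: 747 ≡ 6 (mod 19). Now have (6|19).
Factor out 2: 6 = 2·3. Since 19 ≡ 3 (mod 8), (2|19) = -1. Now have -(3|19).
Both 3 ≡ 3 and 19 ≡ 3 (mod 4), so reciprocity gives (3|19) = -(19|3). Reduce: 19 ≡ 1 (mod 3). Now have (1|3).
(1|3) = 1. Collecting the sign factors: 1.
The Legendre symbol is 1, so x^2 ≡ 12028 (mod 6761) has solution.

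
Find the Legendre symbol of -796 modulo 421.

(-796/421)
  = (796/421)    [421 ≡ 1 mod 4 ⇒ (-1/421) = +1]
  = (375/421)    [796 ≡ 375 mod 421]
  = (421/375)    [QR: 421 ≡ 1 mod 4, sign kept]
  = (46/375)    [421 ≡ 46 mod 375]
  = (23/375)    [375 ≡ 7 mod 8 ⇒ (2/375) = +1]
  = -(375/23)    [QR: both ≡ 3 mod 4, sign flips]
  = -(7/23)    [375 ≡ 7 mod 23]
  = (23/7)    [QR: both ≡ 3 mod 4, sign flips]
  = (2/7)    [23 ≡ 2 mod 7]
  = (1/7)    [7 ≡ 7 mod 8 ⇒ (2/7) = +1]
  = 1    [(1/7) = 1]

1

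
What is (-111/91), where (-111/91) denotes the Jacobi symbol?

(-111/91)
  = (71/91)    [-111 ≡ 71 mod 91]
  = -(91/71)    [QR: both ≡ 3 mod 4, sign flips]
  = -(20/71)    [91 ≡ 20 mod 71]
  = -(5/71)    [71 ≡ 7 mod 8 ⇒ (2/71)^2 = +1]
  = -(71/5)    [QR: 5 ≡ 1 mod 4, sign kept]
  = -(1/5)    [71 ≡ 1 mod 5]
  = -1    [(1/5) = 1]

-1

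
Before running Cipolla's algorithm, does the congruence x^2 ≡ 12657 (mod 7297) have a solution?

(12657/7297)
  = (5360/7297)    [12657 ≡ 5360 mod 7297]
  = (335/7297)    [7297 ≡ 1 mod 8 ⇒ (2/7297)^4 = +1]
  = (7297/335)    [QR: 7297 ≡ 1 mod 4, sign kept]
  = (262/335)    [7297 ≡ 262 mod 335]
  = (131/335)    [335 ≡ 7 mod 8 ⇒ (2/335) = +1]
  = -(335/131)    [QR: both ≡ 3 mod 4, sign flips]
  = -(73/131)    [335 ≡ 73 mod 131]
  = -(131/73)    [QR: 73 ≡ 1 mod 4, sign kept]
  = -(58/73)    [131 ≡ 58 mod 73]
  = -(29/73)    [73 ≡ 1 mod 8 ⇒ (2/73) = +1]
  = -(73/29)    [QR: 29 ≡ 1 mod 4, sign kept]
  = -(15/29)    [73 ≡ 15 mod 29]
  = -(29/15)    [QR: 29 ≡ 1 mod 4, sign kept]
  = -(14/15)    [29 ≡ 14 mod 15]
  = -(7/15)    [15 ≡ 7 mod 8 ⇒ (2/15) = +1]
  = (15/7)    [QR: both ≡ 3 mod 4, sign flips]
  = (1/7)    [15 ≡ 1 mod 7]
  = 1    [(1/7) = 1]
(12657/7297) = 1, and 7297 is prime, so 12657 is a quadratic residue mod 7297.

yes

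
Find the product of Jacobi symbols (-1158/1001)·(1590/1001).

By multiplicativity, (-1158·1590/1001) = (-1158/1001)·(1590/1001).
First factor (-1158/1001):
Pull out -1: (-1158/1001) = (-1/1001)·(1158/1001). Since 1001 ≡ 1 (mod 4), (-1/1001) = +1. Now have (1158/1001).
Reduce the numerator: 1158 ≡ 157 (mod 1001), so (1158/1001) = (157/1001).
157 ≡ 1 (mod 4), so quadratic reciprocity gives (157/1001) = (1001/157). Reduce: 1001 ≡ 59 (mod 157). Now have (59/157).
157 ≡ 1 (mod 4), so quadratic reciprocity gives (59/157) = (157/59). Reduce: 157 ≡ 39 (mod 59). Now have (39/59).
Both 39 ≡ 3 and 59 ≡ 3 (mod 4), so reciprocity gives (39/59) = -(59/39). Reduce: 59 ≡ 20 (mod 39). Now have -(20/39).
Factor out 2: 20 = 2^2·5. Since 39 ≡ 7 (mod 8), (2/39) = +1, and (2/39)^2 = +1. Now have -(5/39).
5 ≡ 1 (mod 4), so quadratic reciprocity gives (5/39) = (39/5). Reduce: 39 ≡ 4 (mod 5). Now have -(4/5).
Factor out 2: 4 = 2^2. Since 5 ≡ 5 (mod 8), (2/5) = -1, and (2/5)^2 = +1. Now have -(1/5).
(1/5) = 1. Collecting the sign factors: -1.
Second factor (1590/1001):
Reduce the numerator: 1590 ≡ 589 (mod 1001), so (1590/1001) = (589/1001).
589 ≡ 1 (mod 4), so quadratic reciprocity gives (589/1001) = (1001/589). Reduce: 1001 ≡ 412 (mod 589). Now have (412/589).
Factor out 2: 412 = 2^2·103. Since 589 ≡ 5 (mod 8), (2/589) = -1, and (2/589)^2 = +1. Now have (103/589).
589 ≡ 1 (mod 4), so quadratic reciprocity gives (103/589) = (589/103). Reduce: 589 ≡ 74 (mod 103). Now have (74/103).
Factor out 2: 74 = 2·37. Since 103 ≡ 7 (mod 8), (2/103) = +1. Now have (37/103).
37 ≡ 1 (mod 4), so quadratic reciprocity gives (37/103) = (103/37). Reduce: 103 ≡ 29 (mod 37). Now have (29/37).
29 ≡ 1 (mod 4), so quadratic reciprocity gives (29/37) = (37/29). Reduce: 37 ≡ 8 (mod 29). Now have (8/29).
Factor out 2: 8 = 2^3. Since 29 ≡ 5 (mod 8), (2/29) = -1, and (2/29)^3 = -1. Now have -(1/29).
(1/29) = 1. Collecting the sign factors: -1.
Product: (-1)·(-1) = 1.

1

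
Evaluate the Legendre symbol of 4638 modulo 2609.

1

(4638/2609)
  = (2029/2609)    [4638 ≡ 2029 mod 2609]
  = (2609/2029)    [QR: 2029 ≡ 1 mod 4, sign kept]
  = (580/2029)    [2609 ≡ 580 mod 2029]
  = (145/2029)    [2029 ≡ 5 mod 8 ⇒ (2/2029)^2 = +1]
  = (2029/145)    [QR: 145 ≡ 1 mod 4, sign kept]
  = (144/145)    [2029 ≡ 144 mod 145]
  = (9/145)    [145 ≡ 1 mod 8 ⇒ (2/145)^4 = +1]
  = (145/9)    [QR: 9 ≡ 1 mod 4, sign kept]
  = (1/9)    [145 ≡ 1 mod 9]
  = 1    [(1/9) = 1]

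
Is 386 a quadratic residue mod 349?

yes

(386|349)
  = (37|349)    [386 ≡ 37 mod 349]
  = (349|37)    [QR: 37 ≡ 1 mod 4, sign kept]
  = (16|37)    [349 ≡ 16 mod 37]
  = (1|37)    [37 ≡ 5 mod 8 ⇒ (2|37)^4 = +1]
  = 1    [(1|37) = 1]
(386|349) = 1, and 349 is prime, so 386 is a quadratic residue mod 349.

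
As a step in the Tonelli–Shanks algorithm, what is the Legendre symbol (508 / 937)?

-1

(508 / 937)
  = (127 / 937)    [937 ≡ 1 mod 8 ⇒ (2 / 937)^2 = +1]
  = (937 / 127)    [QR: 937 ≡ 1 mod 4, sign kept]
  = (48 / 127)    [937 ≡ 48 mod 127]
  = (3 / 127)    [127 ≡ 7 mod 8 ⇒ (2 / 127)^4 = +1]
  = -(127 / 3)    [QR: both ≡ 3 mod 4, sign flips]
  = -(1 / 3)    [127 ≡ 1 mod 3]
  = -1    [(1 / 3) = 1]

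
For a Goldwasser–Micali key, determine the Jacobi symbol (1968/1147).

Reduce the numerator: 1968 ≡ 821 (mod 1147), so (1968/1147) = (821/1147).
821 ≡ 1 (mod 4), so quadratic reciprocity gives (821/1147) = (1147/821). Reduce: 1147 ≡ 326 (mod 821). Now have (326/821).
Factor out 2: 326 = 2·163. Since 821 ≡ 5 (mod 8), (2/821) = -1. Now have -(163/821).
821 ≡ 1 (mod 4), so quadratic reciprocity gives (163/821) = (821/163). Reduce: 821 ≡ 6 (mod 163). Now have -(6/163).
Factor out 2: 6 = 2·3. Since 163 ≡ 3 (mod 8), (2/163) = -1. Now have (3/163).
Both 3 ≡ 3 and 163 ≡ 3 (mod 4), so reciprocity gives (3/163) = -(163/3). Reduce: 163 ≡ 1 (mod 3). Now have -(1/3).
(1/3) = 1. Collecting the sign factors: -1.

-1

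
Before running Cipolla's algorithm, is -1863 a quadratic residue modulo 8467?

yes

(-1863/8467)
  = (6604/8467)    [-1863 ≡ 6604 mod 8467]
  = (1651/8467)    [8467 ≡ 3 mod 8 ⇒ (2/8467)^2 = +1]
  = -(8467/1651)    [QR: both ≡ 3 mod 4, sign flips]
  = -(212/1651)    [8467 ≡ 212 mod 1651]
  = -(53/1651)    [1651 ≡ 3 mod 8 ⇒ (2/1651)^2 = +1]
  = -(1651/53)    [QR: 53 ≡ 1 mod 4, sign kept]
  = -(8/53)    [1651 ≡ 8 mod 53]
  = (1/53)    [53 ≡ 5 mod 8 ⇒ (2/53)^3 = -1]
  = 1    [(1/53) = 1]
The Legendre symbol is 1, so x^2 ≡ -1863 (mod 8467) has solution.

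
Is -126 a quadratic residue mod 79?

Reduce the numerator: -126 ≡ 32 (mod 79), so (-126/79) = (32/79).
Factor out 2: 32 = 2^5. Since 79 ≡ 7 (mod 8), (2/79) = +1, and (2/79)^5 = +1. Now have (1/79).
(1/79) = 1. Collecting the sign factors: 1.
The Legendre symbol is 1, so x^2 ≡ -126 (mod 79) has solution.

yes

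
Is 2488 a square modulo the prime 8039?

yes

(2488/8039)
  = (311/8039)    [8039 ≡ 7 mod 8 ⇒ (2/8039)^3 = +1]
  = -(8039/311)    [QR: both ≡ 3 mod 4, sign flips]
  = -(264/311)    [8039 ≡ 264 mod 311]
  = -(33/311)    [311 ≡ 7 mod 8 ⇒ (2/311)^3 = +1]
  = -(311/33)    [QR: 33 ≡ 1 mod 4, sign kept]
  = -(14/33)    [311 ≡ 14 mod 33]
  = -(7/33)    [33 ≡ 1 mod 8 ⇒ (2/33) = +1]
  = -(33/7)    [QR: 33 ≡ 1 mod 4, sign kept]
  = -(5/7)    [33 ≡ 5 mod 7]
  = -(7/5)    [QR: 5 ≡ 1 mod 4, sign kept]
  = -(2/5)    [7 ≡ 2 mod 5]
  = (1/5)    [5 ≡ 5 mod 8 ⇒ (2/5) = -1]
  = 1    [(1/5) = 1]
(2488/8039) = 1, and 8039 is prime, so 2488 is a quadratic residue mod 8039.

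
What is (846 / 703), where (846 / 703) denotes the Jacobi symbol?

1

Reduce the numerator: 846 ≡ 143 (mod 703), so (846 / 703) = (143 / 703).
Both 143 ≡ 3 and 703 ≡ 3 (mod 4), so reciprocity gives (143 / 703) = -(703 / 143). Reduce: 703 ≡ 131 (mod 143). Now have -(131 / 143).
Both 131 ≡ 3 and 143 ≡ 3 (mod 4), so reciprocity gives (131 / 143) = -(143 / 131). Reduce: 143 ≡ 12 (mod 131). Now have (12 / 131).
Factor out 2: 12 = 2^2·3. Since 131 ≡ 3 (mod 8), (2 / 131) = -1, and (2 / 131)^2 = +1. Now have (3 / 131).
Both 3 ≡ 3 and 131 ≡ 3 (mod 4), so reciprocity gives (3 / 131) = -(131 / 3). Reduce: 131 ≡ 2 (mod 3). Now have -(2 / 3).
Factor out 2: 2 = 2. Since 3 ≡ 3 (mod 8), (2 / 3) = -1. Now have (1 / 3).
(1 / 3) = 1. Collecting the sign factors: 1.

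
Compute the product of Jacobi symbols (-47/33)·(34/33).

-1

By multiplicativity, (-47·34/33) = (-47/33)·(34/33).
First factor (-47/33):
(-47/33)
  = (19/33)    [-47 ≡ 19 mod 33]
  = (33/19)    [QR: 33 ≡ 1 mod 4, sign kept]
  = (14/19)    [33 ≡ 14 mod 19]
  = -(7/19)    [19 ≡ 3 mod 8 ⇒ (2/19) = -1]
  = (19/7)    [QR: both ≡ 3 mod 4, sign flips]
  = (5/7)    [19 ≡ 5 mod 7]
  = (7/5)    [QR: 5 ≡ 1 mod 4, sign kept]
  = (2/5)    [7 ≡ 2 mod 5]
  = -(1/5)    [5 ≡ 5 mod 8 ⇒ (2/5) = -1]
  = -1    [(1/5) = 1]
Second factor (34/33):
(34/33)
  = (1/33)    [34 ≡ 1 mod 33]
  = 1    [(1/33) = 1]
Product: (-1)·(1) = -1.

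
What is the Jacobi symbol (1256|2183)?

-1

Factor out 2: 1256 = 2^3·157. Since 2183 ≡ 7 (mod 8), (2|2183) = +1, and (2|2183)^3 = +1. Now have (157|2183).
157 ≡ 1 (mod 4), so quadratic reciprocity gives (157|2183) = (2183|157). Reduce: 2183 ≡ 142 (mod 157). Now have (142|157).
Factor out 2: 142 = 2·71. Since 157 ≡ 5 (mod 8), (2|157) = -1. Now have -(71|157).
157 ≡ 1 (mod 4), so quadratic reciprocity gives (71|157) = (157|71). Reduce: 157 ≡ 15 (mod 71). Now have -(15|71).
Both 15 ≡ 3 and 71 ≡ 3 (mod 4), so reciprocity gives (15|71) = -(71|15). Reduce: 71 ≡ 11 (mod 15). Now have (11|15).
Both 11 ≡ 3 and 15 ≡ 3 (mod 4), so reciprocity gives (11|15) = -(15|11). Reduce: 15 ≡ 4 (mod 11). Now have -(4|11).
Factor out 2: 4 = 2^2. Since 11 ≡ 3 (mod 8), (2|11) = -1, and (2|11)^2 = +1. Now have -(1|11).
(1|11) = 1. Collecting the sign factors: -1.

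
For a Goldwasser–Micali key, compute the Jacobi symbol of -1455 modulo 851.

(-1455|851)
  = (247|851)    [-1455 ≡ 247 mod 851]
  = -(851|247)    [QR: both ≡ 3 mod 4, sign flips]
  = -(110|247)    [851 ≡ 110 mod 247]
  = -(55|247)    [247 ≡ 7 mod 8 ⇒ (2|247) = +1]
  = (247|55)    [QR: both ≡ 3 mod 4, sign flips]
  = (27|55)    [247 ≡ 27 mod 55]
  = -(55|27)    [QR: both ≡ 3 mod 4, sign flips]
  = -(1|27)    [55 ≡ 1 mod 27]
  = -1    [(1|27) = 1]

-1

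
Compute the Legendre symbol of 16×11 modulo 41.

-1

By multiplicativity, (16·11 / 41) = (16 / 41)·(11 / 41).
First factor (16 / 41):
Factor out 2: 16 = 2^4. Since 41 ≡ 1 (mod 8), (2 / 41) = +1, and (2 / 41)^4 = +1. Now have (1 / 41).
(1 / 41) = 1. Collecting the sign factors: 1.
Second factor (11 / 41):
41 ≡ 1 (mod 4), so quadratic reciprocity gives (11 / 41) = (41 / 11). Reduce: 41 ≡ 8 (mod 11). Now have (8 / 11).
Factor out 2: 8 = 2^3. Since 11 ≡ 3 (mod 8), (2 / 11) = -1, and (2 / 11)^3 = -1. Now have -(1 / 11).
(1 / 11) = 1. Collecting the sign factors: -1.
Product: (1)·(-1) = -1.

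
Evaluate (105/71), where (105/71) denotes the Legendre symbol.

-1

Reduce the numerator: 105 ≡ 34 (mod 71), so (105/71) = (34/71).
Factor out 2: 34 = 2·17. Since 71 ≡ 7 (mod 8), (2/71) = +1. Now have (17/71).
17 ≡ 1 (mod 4), so quadratic reciprocity gives (17/71) = (71/17). Reduce: 71 ≡ 3 (mod 17). Now have (3/17).
17 ≡ 1 (mod 4), so quadratic reciprocity gives (3/17) = (17/3). Reduce: 17 ≡ 2 (mod 3). Now have (2/3).
Factor out 2: 2 = 2. Since 3 ≡ 3 (mod 8), (2/3) = -1. Now have -(1/3).
(1/3) = 1. Collecting the sign factors: -1.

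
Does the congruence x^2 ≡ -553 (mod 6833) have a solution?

Reduce the numerator: -553 ≡ 6280 (mod 6833), so (-553/6833) = (6280/6833).
Factor out 2: 6280 = 2^3·785. Since 6833 ≡ 1 (mod 8), (2/6833) = +1, and (2/6833)^3 = +1. Now have (785/6833).
785 ≡ 1 (mod 4), so quadratic reciprocity gives (785/6833) = (6833/785). Reduce: 6833 ≡ 553 (mod 785). Now have (553/785).
553 ≡ 1 (mod 4), so quadratic reciprocity gives (553/785) = (785/553). Reduce: 785 ≡ 232 (mod 553). Now have (232/553).
Factor out 2: 232 = 2^3·29. Since 553 ≡ 1 (mod 8), (2/553) = +1, and (2/553)^3 = +1. Now have (29/553).
29 ≡ 1 (mod 4), so quadratic reciprocity gives (29/553) = (553/29). Reduce: 553 ≡ 2 (mod 29). Now have (2/29).
Factor out 2: 2 = 2. Since 29 ≡ 5 (mod 8), (2/29) = -1. Now have -(1/29).
(1/29) = 1. Collecting the sign factors: -1.
The Legendre symbol is -1, so x^2 ≡ -553 (mod 6833) has no solution.

no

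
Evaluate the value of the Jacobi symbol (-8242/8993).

-1

(-8242/8993)
  = (8242/8993)    [8993 ≡ 1 mod 4 ⇒ (-1/8993) = +1]
  = (4121/8993)    [8993 ≡ 1 mod 8 ⇒ (2/8993) = +1]
  = (8993/4121)    [QR: 4121 ≡ 1 mod 4, sign kept]
  = (751/4121)    [8993 ≡ 751 mod 4121]
  = (4121/751)    [QR: 4121 ≡ 1 mod 4, sign kept]
  = (366/751)    [4121 ≡ 366 mod 751]
  = (183/751)    [751 ≡ 7 mod 8 ⇒ (2/751) = +1]
  = -(751/183)    [QR: both ≡ 3 mod 4, sign flips]
  = -(19/183)    [751 ≡ 19 mod 183]
  = (183/19)    [QR: both ≡ 3 mod 4, sign flips]
  = (12/19)    [183 ≡ 12 mod 19]
  = (3/19)    [19 ≡ 3 mod 8 ⇒ (2/19)^2 = +1]
  = -(19/3)    [QR: both ≡ 3 mod 4, sign flips]
  = -(1/3)    [19 ≡ 1 mod 3]
  = -1    [(1/3) = 1]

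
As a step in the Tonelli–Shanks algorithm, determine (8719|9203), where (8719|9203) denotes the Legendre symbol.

-1

Both 8719 ≡ 3 and 9203 ≡ 3 (mod 4), so reciprocity gives (8719|9203) = -(9203|8719). Reduce: 9203 ≡ 484 (mod 8719). Now have -(484|8719).
Factor out 2: 484 = 2^2·121. Since 8719 ≡ 7 (mod 8), (2|8719) = +1, and (2|8719)^2 = +1. Now have -(121|8719).
121 ≡ 1 (mod 4), so quadratic reciprocity gives (121|8719) = (8719|121). Reduce: 8719 ≡ 7 (mod 121). Now have -(7|121).
121 ≡ 1 (mod 4), so quadratic reciprocity gives (7|121) = (121|7). Reduce: 121 ≡ 2 (mod 7). Now have -(2|7).
Factor out 2: 2 = 2. Since 7 ≡ 7 (mod 8), (2|7) = +1. Now have -(1|7).
(1|7) = 1. Collecting the sign factors: -1.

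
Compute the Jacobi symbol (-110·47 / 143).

0

By multiplicativity, (-110·47 / 143) = (-110 / 143)·(47 / 143).
First factor (-110 / 143):
Reduce the numerator: -110 ≡ 33 (mod 143), so (-110 / 143) = (33 / 143).
33 ≡ 1 (mod 4), so quadratic reciprocity gives (33 / 143) = (143 / 33). Reduce: 143 ≡ 11 (mod 33). Now have (11 / 33).
33 ≡ 1 (mod 4), so quadratic reciprocity gives (11 / 33) = (33 / 11). Reduce: 33 ≡ 0 (mod 11). Now have (0 / 11).
The numerator is now 0 with denominator 11 > 1: the symbol is 0.
Second factor (47 / 143):
Both 47 ≡ 3 and 143 ≡ 3 (mod 4), so reciprocity gives (47 / 143) = -(143 / 47). Reduce: 143 ≡ 2 (mod 47). Now have -(2 / 47).
Factor out 2: 2 = 2. Since 47 ≡ 7 (mod 8), (2 / 47) = +1. Now have -(1 / 47).
(1 / 47) = 1. Collecting the sign factors: -1.
Product: (0)·(-1) = 0.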